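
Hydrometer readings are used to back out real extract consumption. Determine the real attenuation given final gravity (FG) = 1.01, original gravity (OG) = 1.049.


AA = (OG−FG)/(OG−1)·100;  RA = AA·0.8192
AA = (1.049 − 1.01)/(1.049 − 1)·100 = 79.5918
RA = 79.5918·0.8192

65.2016 %


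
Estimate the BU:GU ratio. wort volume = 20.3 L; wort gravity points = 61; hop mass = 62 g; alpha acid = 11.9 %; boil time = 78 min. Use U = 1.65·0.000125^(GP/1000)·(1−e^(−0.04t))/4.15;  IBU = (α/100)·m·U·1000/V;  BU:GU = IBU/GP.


U = 1.65·0.000125^(61/1000)·(1−e^(−0.04·78))/4.15 = 0.2197
IBU = (11.9/100)·62·0.2197·1000/20.3 = 79.8319
BU:GU = 79.8319/61

1.3087


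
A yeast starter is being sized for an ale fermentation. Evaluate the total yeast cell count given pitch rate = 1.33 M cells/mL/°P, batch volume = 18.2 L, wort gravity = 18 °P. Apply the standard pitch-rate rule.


cells (billions) = rate · V_L · °P
cells = 1.33 · 18.2 · 18

435.7080 billion cells


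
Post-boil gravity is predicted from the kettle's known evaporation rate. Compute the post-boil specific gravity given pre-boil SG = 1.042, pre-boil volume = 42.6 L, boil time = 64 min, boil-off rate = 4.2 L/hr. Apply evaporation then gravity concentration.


V_post = V_pre − rate·(t/60);  SG_post = 1 + (SG_pre−1)·V_pre/V_post
V_post = 42.6 − 4.2·(64/60) = 38.1200
SG_post = 1 + (1.042 − 1)·42.6/38.1200

1.0469


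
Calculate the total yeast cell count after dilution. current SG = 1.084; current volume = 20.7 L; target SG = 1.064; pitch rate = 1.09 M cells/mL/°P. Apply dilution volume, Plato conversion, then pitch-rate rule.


V_w = V·((SG_c−1)/(SG_t−1)−1);  °P = 259 − 259/SG_t;  cells = rate·(V+V_w)·°P
V_w = 20.7·((1.084−1)/(1.064−1)−1) = 6.4688
V_final = 20.7 + 6.4688 = 27.1687
°P = 259 − 259/1.064 = 15.5789
cells = 1.09·27.1687·15.5789

461.3540 billion cells


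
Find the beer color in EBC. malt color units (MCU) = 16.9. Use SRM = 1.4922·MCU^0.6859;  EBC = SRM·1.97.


SRM = 1.4922·16.9^0.6859 = 10.3761
EBC = 10.3761·1.97

20.4409 EBC


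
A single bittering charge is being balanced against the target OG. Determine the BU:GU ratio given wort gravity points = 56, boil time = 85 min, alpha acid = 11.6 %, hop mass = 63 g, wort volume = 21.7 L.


U = 1.65·0.000125^(GP/1000)·(1−e^(−0.04t))/4.15;  IBU = (α/100)·m·U·1000/V;  BU:GU = IBU/GP
U = 1.65·0.000125^(56/1000)·(1−e^(−0.04·85))/4.15 = 0.2323
IBU = (11.6/100)·63·0.2323·1000/21.7 = 78.2457
BU:GU = 78.2457/56

1.3972


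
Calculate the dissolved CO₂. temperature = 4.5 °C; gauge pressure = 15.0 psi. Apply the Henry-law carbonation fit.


vols = (P + 14.695)·(0.01821 + 0.09011·e^(−0.04·T))
vols = (15.0 + 14.695)·(0.01821 + 0.09011·e^(−0.04·4.5))

2.7758 volumes


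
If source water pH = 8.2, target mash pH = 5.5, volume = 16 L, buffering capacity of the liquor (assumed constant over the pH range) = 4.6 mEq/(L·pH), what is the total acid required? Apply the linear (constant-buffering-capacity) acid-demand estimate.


acid = buffering capacity · (pH_source − pH_target) · V
acid = 4.6 · (8.2 − 5.5) · 16

198.7200 mEq


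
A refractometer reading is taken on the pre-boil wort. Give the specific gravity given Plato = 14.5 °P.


SG = 259/(259 − P)
SG = 259/(259 − 14.5)

1.0593


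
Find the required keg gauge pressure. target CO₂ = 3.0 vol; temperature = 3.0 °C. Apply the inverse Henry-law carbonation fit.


psi = vols/(0.01821 + 0.09011·e^(−0.04·T)) − 14.695
psi = 3.0/(0.01821 + 0.09011·e^(−0.04·3.0)) − 14.695

15.8766 psi


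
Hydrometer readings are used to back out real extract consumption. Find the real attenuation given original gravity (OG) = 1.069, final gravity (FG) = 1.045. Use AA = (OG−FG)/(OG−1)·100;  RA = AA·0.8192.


AA = (1.069 − 1.045)/(1.069 − 1)·100 = 34.7826
RA = 34.7826·0.8192

28.4939 %


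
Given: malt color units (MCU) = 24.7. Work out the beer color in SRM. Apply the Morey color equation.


SRM = 1.4922 · MCU^0.6859
SRM = 1.4922 · 24.7^0.6859

13.4610 SRM


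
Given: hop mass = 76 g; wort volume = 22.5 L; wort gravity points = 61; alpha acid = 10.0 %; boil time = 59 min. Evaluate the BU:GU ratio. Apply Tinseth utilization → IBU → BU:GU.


U = 1.65·0.000125^(GP/1000)·(1−e^(−0.04t))/4.15;  IBU = (α/100)·m·U·1000/V;  BU:GU = IBU/GP
U = 1.65·0.000125^(61/1000)·(1−e^(−0.04·59))/4.15 = 0.2081
IBU = (10.0/100)·76·0.2081·1000/22.5 = 70.2919
BU:GU = 70.2919/61

1.1523


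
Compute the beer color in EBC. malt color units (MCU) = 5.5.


SRM = 1.4922·MCU^0.6859;  EBC = SRM·1.97
SRM = 1.4922·5.5^0.6859 = 4.8044
EBC = 4.8044·1.97

9.4647 EBC


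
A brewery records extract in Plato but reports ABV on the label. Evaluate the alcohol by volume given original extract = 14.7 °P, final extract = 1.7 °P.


SG = 259/(259 − P);  ABV = (OG − FG)·131.25
OG = 259/(259 − 14.7) = 1.0602
FG = 259/(259 − 1.7) = 1.0066
ABV = (1.0602 − 1.0066)·131.25

7.0304 % ABV


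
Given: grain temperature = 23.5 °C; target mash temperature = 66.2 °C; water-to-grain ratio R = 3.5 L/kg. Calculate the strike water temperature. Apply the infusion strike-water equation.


T_strike = (0.41/R)·(T_mash − T_grain) + T_mash
T_strike = (0.41/3.5)·(66.2 − 23.5) + 66.2

71.2020 °C


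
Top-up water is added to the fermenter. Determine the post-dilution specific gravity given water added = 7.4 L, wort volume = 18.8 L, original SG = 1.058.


SG_new = 1 + (SG_old − 1)·V_old/(V_old + V_water)
pts = (1.058 − 1)·1000·18.8/(18.8 + 7.4) = 41.6183
SG_new = 1 + 41.6183/1000

1.0416


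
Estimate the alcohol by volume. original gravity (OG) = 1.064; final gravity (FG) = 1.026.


ABV = (OG − FG) · 131.25
ABV = (1.064 − 1.026) · 131.25

4.9875 % ABV


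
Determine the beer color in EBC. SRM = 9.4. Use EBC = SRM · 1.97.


EBC = 9.4 · 1.97

18.5180 EBC


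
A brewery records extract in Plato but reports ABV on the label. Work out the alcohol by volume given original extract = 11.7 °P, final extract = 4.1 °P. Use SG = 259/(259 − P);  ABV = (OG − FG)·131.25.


OG = 259/(259 − 11.7) = 1.0473
FG = 259/(259 − 4.1) = 1.0161
ABV = (1.0473 − 1.0161)·131.25

4.0984 % ABV


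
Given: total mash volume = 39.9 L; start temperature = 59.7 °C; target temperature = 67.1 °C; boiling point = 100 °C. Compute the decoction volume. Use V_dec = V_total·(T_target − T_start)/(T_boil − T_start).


V_dec = 39.9·(67.1 − 59.7)/(100 − 59.7)

7.3266 L


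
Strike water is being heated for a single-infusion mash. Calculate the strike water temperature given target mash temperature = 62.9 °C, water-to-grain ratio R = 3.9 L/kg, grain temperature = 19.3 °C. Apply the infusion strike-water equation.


T_strike = (0.41/R)·(T_mash − T_grain) + T_mash
T_strike = (0.41/3.9)·(62.9 − 19.3) + 62.9

67.4836 °C


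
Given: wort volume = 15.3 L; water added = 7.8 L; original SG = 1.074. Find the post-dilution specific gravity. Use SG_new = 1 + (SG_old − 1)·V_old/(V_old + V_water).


pts = (1.074 − 1)·1000·15.3/(15.3 + 7.8) = 49.0130
SG_new = 1 + 49.0130/1000

1.0490


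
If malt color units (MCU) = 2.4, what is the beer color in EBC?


SRM = 1.4922·MCU^0.6859;  EBC = SRM·1.97
SRM = 1.4922·2.4^0.6859 = 2.7203
EBC = 2.7203·1.97

5.3590 EBC


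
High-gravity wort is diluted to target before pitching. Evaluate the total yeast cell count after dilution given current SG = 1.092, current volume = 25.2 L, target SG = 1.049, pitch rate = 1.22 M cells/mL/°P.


V_w = V·((SG_c−1)/(SG_t−1)−1);  °P = 259 − 259/SG_t;  cells = rate·(V+V_w)·°P
V_w = 25.2·((1.092−1)/(1.049−1)−1) = 22.1143
V_final = 25.2 + 22.1143 = 47.3143
°P = 259 − 259/1.049 = 12.0982
cells = 1.22·47.3143·12.0982

698.3489 billion cells


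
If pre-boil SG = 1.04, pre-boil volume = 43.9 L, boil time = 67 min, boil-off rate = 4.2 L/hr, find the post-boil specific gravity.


V_post = V_pre − rate·(t/60);  SG_post = 1 + (SG_pre−1)·V_pre/V_post
V_post = 43.9 − 4.2·(67/60) = 39.2100
SG_post = 1 + (1.04 − 1)·43.9/39.2100

1.0448


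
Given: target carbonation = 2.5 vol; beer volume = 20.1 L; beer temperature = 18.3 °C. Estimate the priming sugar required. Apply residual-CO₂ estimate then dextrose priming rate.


residual = 14.695·(0.01821 + 0.09011·e^(−0.04·T));  sugar = (target − residual)·4.0·V
residual = 14.695·(0.01821 + 0.09011·e^(−0.04·18.3)) = 0.9044
sugar = (2.5 − 0.9044)·4.0·20.1

128.2823 g


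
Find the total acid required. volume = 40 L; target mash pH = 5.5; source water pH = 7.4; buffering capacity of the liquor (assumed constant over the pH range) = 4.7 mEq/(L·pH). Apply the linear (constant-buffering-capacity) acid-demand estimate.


acid = buffering capacity · (pH_source − pH_target) · V
acid = 4.7 · (7.4 − 5.5) · 40

357.2000 mEq


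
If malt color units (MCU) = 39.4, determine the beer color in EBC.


SRM = 1.4922·MCU^0.6859;  EBC = SRM·1.97
SRM = 1.4922·39.4^0.6859 = 18.5429
EBC = 18.5429·1.97

36.5295 EBC


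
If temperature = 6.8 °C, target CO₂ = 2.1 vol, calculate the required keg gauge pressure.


psi = vols/(0.01821 + 0.09011·e^(−0.04·T)) − 14.695
psi = 2.1/(0.01821 + 0.09011·e^(−0.04·6.8)) − 14.695

9.4816 psi


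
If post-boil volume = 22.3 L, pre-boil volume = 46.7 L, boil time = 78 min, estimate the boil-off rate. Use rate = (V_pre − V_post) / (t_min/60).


rate = (46.7 − 22.3) / (78/60)

18.7692 L/hr


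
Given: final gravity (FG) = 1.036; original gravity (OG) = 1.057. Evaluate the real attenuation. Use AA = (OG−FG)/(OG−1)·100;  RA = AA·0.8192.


AA = (1.057 − 1.036)/(1.057 − 1)·100 = 36.8421
RA = 36.8421·0.8192

30.1811 %


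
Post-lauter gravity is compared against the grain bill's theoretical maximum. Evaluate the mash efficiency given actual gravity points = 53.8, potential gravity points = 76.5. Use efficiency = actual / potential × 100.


efficiency = 53.8 / 76.5 × 100

70.3268 %


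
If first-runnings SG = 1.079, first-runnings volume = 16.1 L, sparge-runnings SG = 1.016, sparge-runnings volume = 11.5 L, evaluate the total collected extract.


total = Σ (SG_i − 1)·1000·V_i
first = (1.079 − 1)·1000·16.1 = 1271.9000
sparge = (1.016 − 1)·1000·11.5 = 184.0000
total = 1271.9000 + 184.0000

1455.9000 gravity·L


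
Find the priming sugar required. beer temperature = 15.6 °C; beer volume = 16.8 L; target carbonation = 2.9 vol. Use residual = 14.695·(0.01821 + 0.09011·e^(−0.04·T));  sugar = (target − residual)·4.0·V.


residual = 14.695·(0.01821 + 0.09011·e^(−0.04·15.6)) = 0.9771
sugar = (2.9 − 0.9771)·4.0·16.8

129.2202 g


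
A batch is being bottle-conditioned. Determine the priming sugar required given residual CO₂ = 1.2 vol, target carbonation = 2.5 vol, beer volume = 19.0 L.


sugar = (target − residual)·4.0·V
sugar = (2.5 − 1.2)·4.0·19.0

98.8000 g


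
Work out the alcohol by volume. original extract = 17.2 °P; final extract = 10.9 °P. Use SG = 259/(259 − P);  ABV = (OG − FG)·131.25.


OG = 259/(259 − 17.2) = 1.0711
FG = 259/(259 − 10.9) = 1.0439
ABV = (1.0711 − 1.0439)·131.25

3.5699 % ABV


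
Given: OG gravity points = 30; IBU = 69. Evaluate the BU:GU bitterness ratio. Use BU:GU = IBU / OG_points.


BU:GU = 69 / 30

2.3000


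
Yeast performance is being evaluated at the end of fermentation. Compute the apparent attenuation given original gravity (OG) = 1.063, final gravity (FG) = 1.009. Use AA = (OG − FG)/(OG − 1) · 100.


AA = (1.063 − 1.009)/(1.063 − 1) · 100

85.7143 %


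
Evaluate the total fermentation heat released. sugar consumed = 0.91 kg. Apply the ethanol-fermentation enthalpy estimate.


Q = m_sugar · 590 kJ/kg
Q = 0.91 · 590

536.9000 kJ


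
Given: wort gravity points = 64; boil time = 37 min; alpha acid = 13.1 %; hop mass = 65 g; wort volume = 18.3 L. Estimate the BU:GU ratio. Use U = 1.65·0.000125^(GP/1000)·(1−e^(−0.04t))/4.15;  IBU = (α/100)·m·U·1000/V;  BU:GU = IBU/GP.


U = 1.65·0.000125^(64/1000)·(1−e^(−0.04·37))/4.15 = 0.1728
IBU = (13.1/100)·65·0.1728·1000/18.3 = 80.3883
BU:GU = 80.3883/64

1.2561


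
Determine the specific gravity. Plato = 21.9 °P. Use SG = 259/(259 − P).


SG = 259/(259 − 21.9)

1.0924


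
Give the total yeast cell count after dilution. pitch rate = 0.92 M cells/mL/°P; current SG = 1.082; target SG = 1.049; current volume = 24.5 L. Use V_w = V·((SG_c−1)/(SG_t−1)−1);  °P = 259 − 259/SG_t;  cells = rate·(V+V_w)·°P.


V_w = 24.5·((1.082−1)/(1.049−1)−1) = 16.5000
V_final = 24.5 + 16.5000 = 41.0000
°P = 259 − 259/1.049 = 12.0982
cells = 0.92·41.0000·12.0982

456.3437 billion cells


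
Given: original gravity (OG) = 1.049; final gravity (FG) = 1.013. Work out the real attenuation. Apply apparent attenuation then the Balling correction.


AA = (OG−FG)/(OG−1)·100;  RA = AA·0.8192
AA = (1.049 − 1.013)/(1.049 − 1)·100 = 73.4694
RA = 73.4694·0.8192

60.1861 %


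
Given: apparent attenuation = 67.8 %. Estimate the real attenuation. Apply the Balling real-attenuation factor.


RA = AA · 0.8192
RA = 67.8 · 0.8192

55.5418 %


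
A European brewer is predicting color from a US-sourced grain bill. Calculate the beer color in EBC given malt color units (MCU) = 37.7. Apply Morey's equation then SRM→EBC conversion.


SRM = 1.4922·MCU^0.6859;  EBC = SRM·1.97
SRM = 1.4922·37.7^0.6859 = 17.9903
EBC = 17.9903·1.97

35.4410 EBC


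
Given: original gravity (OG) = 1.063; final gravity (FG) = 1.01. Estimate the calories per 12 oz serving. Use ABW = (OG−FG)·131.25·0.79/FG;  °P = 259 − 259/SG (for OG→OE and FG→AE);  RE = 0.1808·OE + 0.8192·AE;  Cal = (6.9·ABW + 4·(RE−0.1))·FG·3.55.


ABW = (1.063 − 1.01)·131.25·0.79/1.01 = 5.4410
OE = 259 − 259/1.063 = 15.3500 °P
AE = 259 − 259/1.01 = 2.5644 °P
RE = 0.1808·15.3500 + 0.8192·2.5644 = 4.8760 °P
Cal = (6.9·5.4410 + 4·(4.8760−0.1))·1.01·3.55

203.1080 kcal


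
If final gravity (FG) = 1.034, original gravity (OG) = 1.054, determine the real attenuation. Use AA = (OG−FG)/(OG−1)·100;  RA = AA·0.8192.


AA = (1.054 − 1.034)/(1.054 − 1)·100 = 37.0370
RA = 37.0370·0.8192

30.3407 %


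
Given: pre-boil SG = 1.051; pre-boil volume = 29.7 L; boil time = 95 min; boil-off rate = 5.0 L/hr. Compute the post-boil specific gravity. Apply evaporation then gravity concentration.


V_post = V_pre − rate·(t/60);  SG_post = 1 + (SG_pre−1)·V_pre/V_post
V_post = 29.7 − 5.0·(95/60) = 21.7833
SG_post = 1 + (1.051 − 1)·29.7/21.7833

1.0695


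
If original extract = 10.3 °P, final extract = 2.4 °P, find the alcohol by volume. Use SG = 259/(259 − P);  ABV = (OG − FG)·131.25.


OG = 259/(259 − 10.3) = 1.0414
FG = 259/(259 − 2.4) = 1.0094
ABV = (1.0414 − 1.0094)·131.25

4.2082 % ABV


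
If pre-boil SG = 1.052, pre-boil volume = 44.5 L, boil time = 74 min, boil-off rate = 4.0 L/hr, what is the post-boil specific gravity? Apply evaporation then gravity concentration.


V_post = V_pre − rate·(t/60);  SG_post = 1 + (SG_pre−1)·V_pre/V_post
V_post = 44.5 − 4.0·(74/60) = 39.5667
SG_post = 1 + (1.052 − 1)·44.5/39.5667

1.0585


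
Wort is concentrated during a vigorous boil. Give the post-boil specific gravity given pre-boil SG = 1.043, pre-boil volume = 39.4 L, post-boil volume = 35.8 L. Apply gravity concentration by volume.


SG_post = 1 + (SG_pre − 1)·V_pre/V_post
pts_pre = (1.043 − 1)·1000 = 43.0000
pts_post = 43.0000·39.4/35.8 = 47.3240
SG_post = 1 + 47.3240/1000

1.0473


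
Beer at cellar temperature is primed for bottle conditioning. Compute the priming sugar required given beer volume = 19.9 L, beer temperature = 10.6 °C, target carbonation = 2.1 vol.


residual = 14.695·(0.01821 + 0.09011·e^(−0.04·T));  sugar = (target − residual)·4.0·V
residual = 14.695·(0.01821 + 0.09011·e^(−0.04·10.6)) = 1.1342
sugar = (2.1 − 1.1342)·4.0·19.9

76.8807 g


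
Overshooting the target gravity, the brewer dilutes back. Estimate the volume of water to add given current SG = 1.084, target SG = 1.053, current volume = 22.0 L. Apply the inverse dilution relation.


V_water = V·((SG_curr − 1)/(SG_target − 1) − 1)
V_water = 22.0·((1.084 − 1)/(1.053 − 1) − 1)

12.8679 L


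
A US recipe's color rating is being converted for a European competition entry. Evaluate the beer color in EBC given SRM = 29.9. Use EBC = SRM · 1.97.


EBC = 29.9 · 1.97

58.9030 EBC


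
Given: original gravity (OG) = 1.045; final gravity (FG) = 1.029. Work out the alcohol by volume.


ABV = (OG − FG) · 131.25
ABV = (1.045 − 1.029) · 131.25

2.1000 % ABV


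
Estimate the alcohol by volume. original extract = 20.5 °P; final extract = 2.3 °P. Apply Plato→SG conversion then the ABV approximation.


SG = 259/(259 − P);  ABV = (OG − FG)·131.25
OG = 259/(259 − 20.5) = 1.0860
FG = 259/(259 − 2.3) = 1.0090
ABV = (1.0860 − 1.0090)·131.25

10.1055 % ABV


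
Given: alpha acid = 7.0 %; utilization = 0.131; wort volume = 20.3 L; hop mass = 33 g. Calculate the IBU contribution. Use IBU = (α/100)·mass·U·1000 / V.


IBU = (7.0/100)·33·0.131·1000 / 20.3

14.9069 IBU


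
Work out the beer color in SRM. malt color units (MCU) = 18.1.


SRM = 1.4922 · MCU^0.6859
SRM = 1.4922 · 18.1^0.6859

10.8760 SRM


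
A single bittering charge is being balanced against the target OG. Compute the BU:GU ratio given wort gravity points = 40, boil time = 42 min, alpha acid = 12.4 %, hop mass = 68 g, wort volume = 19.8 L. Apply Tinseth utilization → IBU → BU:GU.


U = 1.65·0.000125^(GP/1000)·(1−e^(−0.04t))/4.15;  IBU = (α/100)·m·U·1000/V;  BU:GU = IBU/GP
U = 1.65·0.000125^(40/1000)·(1−e^(−0.04·42))/4.15 = 0.2258
IBU = (12.4/100)·68·0.2258·1000/19.8 = 96.1618
BU:GU = 96.1618/40

2.4040


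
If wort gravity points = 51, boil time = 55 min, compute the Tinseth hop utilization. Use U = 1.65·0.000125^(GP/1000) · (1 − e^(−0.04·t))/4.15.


bigness = 1.65·0.000125^(51/1000) = 1.0433
boil_factor = (1 − e^(−0.04·55))/4.15 = 0.2143
U = 1.0433 · 0.2143

0.2236


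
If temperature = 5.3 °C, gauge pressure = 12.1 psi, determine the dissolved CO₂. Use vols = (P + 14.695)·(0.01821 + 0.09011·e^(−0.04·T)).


vols = (12.1 + 14.695)·(0.01821 + 0.09011·e^(−0.04·5.3))

2.4412 volumes


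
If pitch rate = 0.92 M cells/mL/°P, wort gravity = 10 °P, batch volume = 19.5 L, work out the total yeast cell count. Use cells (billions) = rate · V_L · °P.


cells = 0.92 · 19.5 · 10

179.4000 billion cells


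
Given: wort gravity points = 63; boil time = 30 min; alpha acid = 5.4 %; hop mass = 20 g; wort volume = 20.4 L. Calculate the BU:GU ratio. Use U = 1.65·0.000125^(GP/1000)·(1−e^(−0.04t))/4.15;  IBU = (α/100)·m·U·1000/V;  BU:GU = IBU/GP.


U = 1.65·0.000125^(63/1000)·(1−e^(−0.04·30))/4.15 = 0.1577
IBU = (5.4/100)·20·0.1577·1000/20.4 = 8.3501
BU:GU = 8.3501/63

0.1325


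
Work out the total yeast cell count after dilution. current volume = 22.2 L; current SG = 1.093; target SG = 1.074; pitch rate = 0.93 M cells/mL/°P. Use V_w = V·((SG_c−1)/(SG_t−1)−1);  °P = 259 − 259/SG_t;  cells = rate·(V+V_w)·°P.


V_w = 22.2·((1.093−1)/(1.074−1)−1) = 5.7000
V_final = 22.2 + 5.7000 = 27.9000
°P = 259 − 259/1.074 = 17.8454
cells = 0.93·27.9000·17.8454

463.0356 billion cells


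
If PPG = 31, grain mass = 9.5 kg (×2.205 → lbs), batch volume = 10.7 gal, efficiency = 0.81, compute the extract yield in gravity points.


points = lbs × PPG × eff / vol
lbs = 9.5 × 2.205 = 20.9475
points = 20.9475 × 31 × 0.81 / 10.7

49.1581 points


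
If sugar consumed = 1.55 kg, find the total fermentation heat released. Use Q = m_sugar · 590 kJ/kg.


Q = 1.55 · 590

914.5000 kJ


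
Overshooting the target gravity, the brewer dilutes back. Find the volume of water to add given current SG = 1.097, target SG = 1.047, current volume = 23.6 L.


V_water = V·((SG_curr − 1)/(SG_target − 1) − 1)
V_water = 23.6·((1.097 − 1)/(1.047 − 1) − 1)

25.1064 L


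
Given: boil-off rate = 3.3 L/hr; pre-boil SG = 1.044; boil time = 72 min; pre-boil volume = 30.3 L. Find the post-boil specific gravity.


V_post = V_pre − rate·(t/60);  SG_post = 1 + (SG_pre−1)·V_pre/V_post
V_post = 30.3 − 3.3·(72/60) = 26.3400
SG_post = 1 + (1.044 − 1)·30.3/26.3400

1.0506


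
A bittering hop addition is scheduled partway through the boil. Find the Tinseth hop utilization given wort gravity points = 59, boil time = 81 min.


U = 1.65·0.000125^(GP/1000) · (1 − e^(−0.04·t))/4.15
bigness = 1.65·0.000125^(59/1000) = 0.9710
boil_factor = (1 − e^(−0.04·81))/4.15 = 0.2315
U = 0.9710 · 0.2315

0.2248


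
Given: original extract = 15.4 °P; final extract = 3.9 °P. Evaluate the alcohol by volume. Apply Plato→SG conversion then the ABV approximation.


SG = 259/(259 − P);  ABV = (OG − FG)·131.25
OG = 259/(259 − 15.4) = 1.0632
FG = 259/(259 − 3.9) = 1.0153
ABV = (1.0632 − 1.0153)·131.25

6.2908 % ABV


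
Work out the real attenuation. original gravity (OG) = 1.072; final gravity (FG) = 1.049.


AA = (OG−FG)/(OG−1)·100;  RA = AA·0.8192
AA = (1.072 − 1.049)/(1.072 − 1)·100 = 31.9444
RA = 31.9444·0.8192

26.1689 %


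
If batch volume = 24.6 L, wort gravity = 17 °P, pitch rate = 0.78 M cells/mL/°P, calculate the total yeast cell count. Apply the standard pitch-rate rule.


cells (billions) = rate · V_L · °P
cells = 0.78 · 24.6 · 17

326.1960 billion cells


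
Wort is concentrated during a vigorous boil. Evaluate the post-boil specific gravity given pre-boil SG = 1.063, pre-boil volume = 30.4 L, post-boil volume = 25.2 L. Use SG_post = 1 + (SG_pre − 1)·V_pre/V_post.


pts_pre = (1.063 − 1)·1000 = 63.0000
pts_post = 63.0000·30.4/25.2 = 76.0000
SG_post = 1 + 76.0000/1000

1.0760


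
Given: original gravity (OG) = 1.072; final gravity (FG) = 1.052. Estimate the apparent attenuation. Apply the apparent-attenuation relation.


AA = (OG − FG)/(OG − 1) · 100
AA = (1.072 − 1.052)/(1.072 − 1) · 100

27.7778 %


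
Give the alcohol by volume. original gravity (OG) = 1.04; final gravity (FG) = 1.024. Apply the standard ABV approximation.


ABV = (OG − FG) · 131.25
ABV = (1.04 − 1.024) · 131.25

2.1000 % ABV


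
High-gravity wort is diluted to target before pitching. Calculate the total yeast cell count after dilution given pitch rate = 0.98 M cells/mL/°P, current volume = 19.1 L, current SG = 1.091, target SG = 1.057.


V_w = V·((SG_c−1)/(SG_t−1)−1);  °P = 259 − 259/SG_t;  cells = rate·(V+V_w)·°P
V_w = 19.1·((1.091−1)/(1.057−1)−1) = 11.3930
V_final = 19.1 + 11.3930 = 30.4930
°P = 259 − 259/1.057 = 13.9669
cells = 0.98·30.4930·13.9669

417.3742 billion cells


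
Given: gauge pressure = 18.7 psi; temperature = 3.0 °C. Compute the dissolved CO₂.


vols = (P + 14.695)·(0.01821 + 0.09011·e^(−0.04·T))
vols = (18.7 + 14.695)·(0.01821 + 0.09011·e^(−0.04·3.0))

3.2771 volumes


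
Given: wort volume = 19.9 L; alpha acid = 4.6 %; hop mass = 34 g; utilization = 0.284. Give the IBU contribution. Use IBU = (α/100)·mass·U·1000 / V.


IBU = (4.6/100)·34·0.284·1000 / 19.9

22.3204 IBU


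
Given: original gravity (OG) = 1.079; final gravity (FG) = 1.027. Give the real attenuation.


AA = (OG−FG)/(OG−1)·100;  RA = AA·0.8192
AA = (1.079 − 1.027)/(1.079 − 1)·100 = 65.8228
RA = 65.8228·0.8192

53.9220 %


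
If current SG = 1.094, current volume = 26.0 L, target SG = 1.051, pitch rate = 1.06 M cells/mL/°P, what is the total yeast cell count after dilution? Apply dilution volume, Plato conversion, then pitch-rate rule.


V_w = V·((SG_c−1)/(SG_t−1)−1);  °P = 259 − 259/SG_t;  cells = rate·(V+V_w)·°P
V_w = 26.0·((1.094−1)/(1.051−1)−1) = 21.9216
V_final = 26.0 + 21.9216 = 47.9216
°P = 259 − 259/1.051 = 12.5680
cells = 1.06·47.9216·12.5680

638.4165 billion cells


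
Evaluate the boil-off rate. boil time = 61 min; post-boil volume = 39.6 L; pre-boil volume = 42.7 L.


rate = (V_pre − V_post) / (t_min/60)
rate = (42.7 − 39.6) / (61/60)

3.0492 L/hr


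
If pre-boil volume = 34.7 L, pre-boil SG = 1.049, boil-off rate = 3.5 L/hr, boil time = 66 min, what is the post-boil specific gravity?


V_post = V_pre − rate·(t/60);  SG_post = 1 + (SG_pre−1)·V_pre/V_post
V_post = 34.7 − 3.5·(66/60) = 30.8500
SG_post = 1 + (1.049 − 1)·34.7/30.8500

1.0551


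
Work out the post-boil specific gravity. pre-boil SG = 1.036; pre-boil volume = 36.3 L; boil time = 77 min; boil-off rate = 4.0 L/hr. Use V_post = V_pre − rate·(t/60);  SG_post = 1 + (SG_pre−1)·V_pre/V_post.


V_post = 36.3 − 4.0·(77/60) = 31.1667
SG_post = 1 + (1.036 − 1)·36.3/31.1667

1.0419


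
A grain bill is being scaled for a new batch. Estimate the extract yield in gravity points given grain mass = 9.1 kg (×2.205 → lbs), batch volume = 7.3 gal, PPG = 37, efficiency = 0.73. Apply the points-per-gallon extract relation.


points = lbs × PPG × eff / vol
lbs = 9.1 × 2.205 = 20.0655
points = 20.0655 × 37 × 0.73 / 7.3

74.2424 points


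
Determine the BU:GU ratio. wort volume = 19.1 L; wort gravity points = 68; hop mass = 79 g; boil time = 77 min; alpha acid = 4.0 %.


U = 1.65·0.000125^(GP/1000)·(1−e^(−0.04t))/4.15;  IBU = (α/100)·m·U·1000/V;  BU:GU = IBU/GP
U = 1.65·0.000125^(68/1000)·(1−e^(−0.04·77))/4.15 = 0.2059
IBU = (4.0/100)·79·0.2059·1000/19.1 = 34.0601
BU:GU = 34.0601/68

0.5009


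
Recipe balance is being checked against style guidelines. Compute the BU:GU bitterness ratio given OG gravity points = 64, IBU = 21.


BU:GU = IBU / OG_points
BU:GU = 21 / 64

0.3281


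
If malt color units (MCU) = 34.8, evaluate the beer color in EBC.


SRM = 1.4922·MCU^0.6859;  EBC = SRM·1.97
SRM = 1.4922·34.8^0.6859 = 17.0293
EBC = 17.0293·1.97

33.5477 EBC


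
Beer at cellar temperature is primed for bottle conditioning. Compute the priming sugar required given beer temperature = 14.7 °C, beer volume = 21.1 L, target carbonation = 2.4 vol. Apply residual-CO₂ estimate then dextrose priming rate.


residual = 14.695·(0.01821 + 0.09011·e^(−0.04·T));  sugar = (target − residual)·4.0·V
residual = 14.695·(0.01821 + 0.09011·e^(−0.04·14.7)) = 1.0031
sugar = (2.4 − 1.0031)·4.0·21.1

117.8995 g


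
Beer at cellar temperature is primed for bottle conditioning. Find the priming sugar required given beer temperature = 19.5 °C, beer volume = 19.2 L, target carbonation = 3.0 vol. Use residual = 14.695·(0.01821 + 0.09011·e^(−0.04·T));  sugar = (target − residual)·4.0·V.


residual = 14.695·(0.01821 + 0.09011·e^(−0.04·19.5)) = 0.8746
sugar = (3.0 − 0.8746)·4.0·19.2

163.2306 g


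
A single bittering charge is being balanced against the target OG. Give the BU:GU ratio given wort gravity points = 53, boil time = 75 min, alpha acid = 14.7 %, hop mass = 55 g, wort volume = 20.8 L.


U = 1.65·0.000125^(GP/1000)·(1−e^(−0.04t))/4.15;  IBU = (α/100)·m·U·1000/V;  BU:GU = IBU/GP
U = 1.65·0.000125^(53/1000)·(1−e^(−0.04·75))/4.15 = 0.2346
IBU = (14.7/100)·55·0.2346·1000/20.8 = 91.2031
BU:GU = 91.2031/53

1.7208


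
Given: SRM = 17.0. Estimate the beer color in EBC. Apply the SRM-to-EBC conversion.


EBC = SRM · 1.97
EBC = 17.0 · 1.97

33.4900 EBC


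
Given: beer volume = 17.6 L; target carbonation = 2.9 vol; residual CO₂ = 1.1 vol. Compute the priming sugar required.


sugar = (target − residual)·4.0·V
sugar = (2.9 − 1.1)·4.0·17.6

126.7200 g


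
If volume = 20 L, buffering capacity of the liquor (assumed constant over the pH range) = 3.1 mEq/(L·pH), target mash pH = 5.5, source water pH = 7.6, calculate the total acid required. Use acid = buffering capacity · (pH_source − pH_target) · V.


acid = 3.1 · (7.6 − 5.5) · 20

130.2000 mEq


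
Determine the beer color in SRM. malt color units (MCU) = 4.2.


SRM = 1.4922 · MCU^0.6859
SRM = 1.4922 · 4.2^0.6859

3.9931 SRM


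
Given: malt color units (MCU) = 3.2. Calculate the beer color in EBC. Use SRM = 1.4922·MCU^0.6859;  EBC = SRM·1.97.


SRM = 1.4922·3.2^0.6859 = 3.3137
EBC = 3.3137·1.97

6.5279 EBC


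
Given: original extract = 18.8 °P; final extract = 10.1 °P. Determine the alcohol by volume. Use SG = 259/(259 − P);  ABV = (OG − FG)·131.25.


OG = 259/(259 − 18.8) = 1.0783
FG = 259/(259 − 10.1) = 1.0406
ABV = (1.0783 − 1.0406)·131.25

4.9468 % ABV


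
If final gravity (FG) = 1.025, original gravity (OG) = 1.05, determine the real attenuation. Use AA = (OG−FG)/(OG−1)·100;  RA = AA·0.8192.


AA = (1.05 − 1.025)/(1.05 − 1)·100 = 50.0000
RA = 50.0000·0.8192

40.9600 %


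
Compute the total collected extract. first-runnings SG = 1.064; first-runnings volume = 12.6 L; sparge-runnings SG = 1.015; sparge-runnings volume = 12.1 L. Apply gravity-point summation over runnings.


total = Σ (SG_i − 1)·1000·V_i
first = (1.064 − 1)·1000·12.6 = 806.4000
sparge = (1.015 − 1)·1000·12.1 = 181.5000
total = 806.4000 + 181.5000

987.9000 gravity·L


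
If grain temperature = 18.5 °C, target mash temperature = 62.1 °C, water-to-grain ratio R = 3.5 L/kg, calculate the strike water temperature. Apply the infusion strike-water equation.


T_strike = (0.41/R)·(T_mash − T_grain) + T_mash
T_strike = (0.41/3.5)·(62.1 − 18.5) + 62.1

67.2074 °C


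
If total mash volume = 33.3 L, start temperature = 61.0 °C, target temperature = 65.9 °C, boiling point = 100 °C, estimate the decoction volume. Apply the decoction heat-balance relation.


V_dec = V_total·(T_target − T_start)/(T_boil − T_start)
V_dec = 33.3·(65.9 − 61.0)/(100 − 61.0)

4.1838 L


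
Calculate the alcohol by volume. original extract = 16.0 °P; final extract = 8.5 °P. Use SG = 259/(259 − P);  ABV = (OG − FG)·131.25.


OG = 259/(259 − 16.0) = 1.0658
FG = 259/(259 − 8.5) = 1.0339
ABV = (1.0658 − 1.0339)·131.25

4.1884 % ABV


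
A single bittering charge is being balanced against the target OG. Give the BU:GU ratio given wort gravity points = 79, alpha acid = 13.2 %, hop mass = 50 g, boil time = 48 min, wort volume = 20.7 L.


U = 1.65·0.000125^(GP/1000)·(1−e^(−0.04t))/4.15;  IBU = (α/100)·m·U·1000/V;  BU:GU = IBU/GP
U = 1.65·0.000125^(79/1000)·(1−e^(−0.04·48))/4.15 = 0.1668
IBU = (13.2/100)·50·0.1668·1000/20.7 = 53.1881
BU:GU = 53.1881/79

0.6733


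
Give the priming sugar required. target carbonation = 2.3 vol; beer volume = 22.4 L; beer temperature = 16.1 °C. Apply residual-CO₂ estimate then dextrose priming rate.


residual = 14.695·(0.01821 + 0.09011·e^(−0.04·T));  sugar = (target − residual)·4.0·V
residual = 14.695·(0.01821 + 0.09011·e^(−0.04·16.1)) = 0.9630
sugar = (2.3 − 0.9630)·4.0·22.4

119.7924 g


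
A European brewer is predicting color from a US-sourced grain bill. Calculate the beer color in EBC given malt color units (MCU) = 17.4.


SRM = 1.4922·MCU^0.6859;  EBC = SRM·1.97
SRM = 1.4922·17.4^0.6859 = 10.5857
EBC = 10.5857·1.97

20.8538 EBC


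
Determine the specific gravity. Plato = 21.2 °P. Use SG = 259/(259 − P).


SG = 259/(259 − 21.2)

1.0892


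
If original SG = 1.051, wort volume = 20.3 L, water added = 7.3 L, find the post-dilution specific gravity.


SG_new = 1 + (SG_old − 1)·V_old/(V_old + V_water)
pts = (1.051 − 1)·1000·20.3/(20.3 + 7.3) = 37.5109
SG_new = 1 + 37.5109/1000

1.0375


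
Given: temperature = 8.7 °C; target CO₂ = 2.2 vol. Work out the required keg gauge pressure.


psi = vols/(0.01821 + 0.09011·e^(−0.04·T)) − 14.695
psi = 2.2/(0.01821 + 0.09011·e^(−0.04·8.7)) − 14.695

12.1878 psi


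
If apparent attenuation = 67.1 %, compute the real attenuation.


RA = AA · 0.8192
RA = 67.1 · 0.8192

54.9683 %


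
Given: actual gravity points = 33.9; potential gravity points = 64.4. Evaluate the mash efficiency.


efficiency = actual / potential × 100
efficiency = 33.9 / 64.4 × 100

52.6398 %


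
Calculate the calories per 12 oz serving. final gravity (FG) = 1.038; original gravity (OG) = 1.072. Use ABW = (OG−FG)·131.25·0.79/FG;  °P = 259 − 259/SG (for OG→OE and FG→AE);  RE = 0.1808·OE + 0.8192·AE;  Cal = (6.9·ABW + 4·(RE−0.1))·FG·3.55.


ABW = (1.072 − 1.038)·131.25·0.79/1.038 = 3.3963
OE = 259 − 259/1.072 = 17.3955 °P
AE = 259 − 259/1.038 = 9.4817 °P
RE = 0.1808·17.3955 + 0.8192·9.4817 = 10.9125 °P
Cal = (6.9·3.3963 + 4·(10.9125−0.1))·1.038·3.55

245.7262 kcal


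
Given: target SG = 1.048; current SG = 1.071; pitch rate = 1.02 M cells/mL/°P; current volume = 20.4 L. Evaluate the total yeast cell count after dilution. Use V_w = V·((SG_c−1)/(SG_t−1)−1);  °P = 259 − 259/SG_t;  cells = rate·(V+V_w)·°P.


V_w = 20.4·((1.071−1)/(1.048−1)−1) = 9.7750
V_final = 20.4 + 9.7750 = 30.1750
°P = 259 − 259/1.048 = 11.8626
cells = 1.02·30.1750·11.8626

365.1129 billion cells


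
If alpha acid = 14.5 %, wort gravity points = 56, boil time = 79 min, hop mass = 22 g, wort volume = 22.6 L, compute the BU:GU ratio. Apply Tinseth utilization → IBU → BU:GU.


U = 1.65·0.000125^(GP/1000)·(1−e^(−0.04t))/4.15;  IBU = (α/100)·m·U·1000/V;  BU:GU = IBU/GP
U = 1.65·0.000125^(56/1000)·(1−e^(−0.04·79))/4.15 = 0.2302
IBU = (14.5/100)·22·0.2302·1000/22.6 = 32.4876
BU:GU = 32.4876/56

0.5801


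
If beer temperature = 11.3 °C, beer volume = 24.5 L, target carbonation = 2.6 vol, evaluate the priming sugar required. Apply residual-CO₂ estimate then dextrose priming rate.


residual = 14.695·(0.01821 + 0.09011·e^(−0.04·T));  sugar = (target − residual)·4.0·V
residual = 14.695·(0.01821 + 0.09011·e^(−0.04·11.3)) = 1.1102
sugar = (2.6 − 1.1102)·4.0·24.5

145.9970 g


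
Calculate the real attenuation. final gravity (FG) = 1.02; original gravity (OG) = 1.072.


AA = (OG−FG)/(OG−1)·100;  RA = AA·0.8192
AA = (1.072 − 1.02)/(1.072 − 1)·100 = 72.2222
RA = 72.2222·0.8192

59.1644 %


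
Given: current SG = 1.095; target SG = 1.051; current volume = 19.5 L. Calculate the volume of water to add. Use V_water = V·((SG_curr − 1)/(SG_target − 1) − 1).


V_water = 19.5·((1.095 − 1)/(1.051 − 1) − 1)

16.8235 L


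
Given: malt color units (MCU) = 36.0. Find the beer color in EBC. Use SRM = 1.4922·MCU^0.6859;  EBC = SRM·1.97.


SRM = 1.4922·36.0^0.6859 = 17.4299
EBC = 17.4299·1.97

34.3369 EBC


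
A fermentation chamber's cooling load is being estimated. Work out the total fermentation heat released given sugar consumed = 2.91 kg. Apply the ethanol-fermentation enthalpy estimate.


Q = m_sugar · 590 kJ/kg
Q = 2.91 · 590

1716.9000 kJ


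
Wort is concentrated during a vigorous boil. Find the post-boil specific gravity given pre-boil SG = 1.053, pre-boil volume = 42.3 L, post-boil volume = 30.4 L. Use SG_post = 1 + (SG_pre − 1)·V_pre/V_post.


pts_pre = (1.053 − 1)·1000 = 53.0000
pts_post = 53.0000·42.3/30.4 = 73.7467
SG_post = 1 + 73.7467/1000

1.0737


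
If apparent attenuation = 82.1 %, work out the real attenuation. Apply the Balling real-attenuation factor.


RA = AA · 0.8192
RA = 82.1 · 0.8192

67.2563 %


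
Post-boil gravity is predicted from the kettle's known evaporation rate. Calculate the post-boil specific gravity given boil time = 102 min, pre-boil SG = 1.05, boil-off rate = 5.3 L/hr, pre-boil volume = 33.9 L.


V_post = V_pre − rate·(t/60);  SG_post = 1 + (SG_pre−1)·V_pre/V_post
V_post = 33.9 − 5.3·(102/60) = 24.8900
SG_post = 1 + (1.05 − 1)·33.9/24.8900

1.0681


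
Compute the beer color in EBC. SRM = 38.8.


EBC = SRM · 1.97
EBC = 38.8 · 1.97

76.4360 EBC


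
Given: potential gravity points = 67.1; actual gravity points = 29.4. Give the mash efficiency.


efficiency = actual / potential × 100
efficiency = 29.4 / 67.1 × 100

43.8152 %


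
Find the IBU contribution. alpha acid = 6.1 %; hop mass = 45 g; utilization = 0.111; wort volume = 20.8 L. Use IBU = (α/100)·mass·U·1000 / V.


IBU = (6.1/100)·45·0.111·1000 / 20.8

14.6488 IBU


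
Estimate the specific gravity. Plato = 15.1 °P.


SG = 259/(259 − P)
SG = 259/(259 − 15.1)

1.0619


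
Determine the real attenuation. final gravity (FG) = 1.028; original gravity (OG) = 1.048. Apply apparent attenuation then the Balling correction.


AA = (OG−FG)/(OG−1)·100;  RA = AA·0.8192
AA = (1.048 − 1.028)/(1.048 − 1)·100 = 41.6667
RA = 41.6667·0.8192

34.1333 %


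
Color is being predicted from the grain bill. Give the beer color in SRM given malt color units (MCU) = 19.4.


SRM = 1.4922 · MCU^0.6859
SRM = 1.4922 · 19.4^0.6859

11.4059 SRM


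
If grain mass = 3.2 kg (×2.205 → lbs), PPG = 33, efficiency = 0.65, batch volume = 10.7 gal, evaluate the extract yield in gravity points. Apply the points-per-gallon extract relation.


points = lbs × PPG × eff / vol
lbs = 3.2 × 2.205 = 7.0560
points = 7.0560 × 33 × 0.65 / 10.7

14.1450 points


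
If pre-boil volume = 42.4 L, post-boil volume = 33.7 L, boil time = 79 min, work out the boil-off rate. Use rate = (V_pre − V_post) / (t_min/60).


rate = (42.4 − 33.7) / (79/60)

6.6076 L/hr


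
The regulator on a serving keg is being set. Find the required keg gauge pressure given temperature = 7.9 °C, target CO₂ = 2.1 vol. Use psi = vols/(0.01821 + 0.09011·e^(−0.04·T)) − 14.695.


psi = 2.1/(0.01821 + 0.09011·e^(−0.04·7.9)) − 14.695

10.3331 psi


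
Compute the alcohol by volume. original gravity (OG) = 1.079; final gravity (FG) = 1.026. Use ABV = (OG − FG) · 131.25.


ABV = (1.079 − 1.026) · 131.25

6.9562 % ABV


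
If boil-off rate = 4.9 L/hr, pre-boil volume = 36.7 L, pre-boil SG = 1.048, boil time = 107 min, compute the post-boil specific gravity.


V_post = V_pre − rate·(t/60);  SG_post = 1 + (SG_pre−1)·V_pre/V_post
V_post = 36.7 − 4.9·(107/60) = 27.9617
SG_post = 1 + (1.048 − 1)·36.7/27.9617

1.0630


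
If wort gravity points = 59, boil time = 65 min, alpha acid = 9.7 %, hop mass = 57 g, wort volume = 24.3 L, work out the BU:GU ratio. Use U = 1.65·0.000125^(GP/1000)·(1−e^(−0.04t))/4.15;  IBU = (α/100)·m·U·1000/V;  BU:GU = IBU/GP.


U = 1.65·0.000125^(59/1000)·(1−e^(−0.04·65))/4.15 = 0.2166
IBU = (9.7/100)·57·0.2166·1000/24.3 = 49.2807
BU:GU = 49.2807/59

0.8353


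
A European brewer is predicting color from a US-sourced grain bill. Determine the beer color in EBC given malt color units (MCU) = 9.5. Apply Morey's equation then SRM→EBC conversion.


SRM = 1.4922·MCU^0.6859;  EBC = SRM·1.97
SRM = 1.4922·9.5^0.6859 = 6.9895
EBC = 6.9895·1.97

13.7694 EBC


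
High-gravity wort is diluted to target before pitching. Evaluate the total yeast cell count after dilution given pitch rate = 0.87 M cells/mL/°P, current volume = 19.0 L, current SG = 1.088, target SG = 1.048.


V_w = V·((SG_c−1)/(SG_t−1)−1);  °P = 259 − 259/SG_t;  cells = rate·(V+V_w)·°P
V_w = 19.0·((1.088−1)/(1.048−1)−1) = 15.8333
V_final = 19.0 + 15.8333 = 34.8333
°P = 259 − 259/1.048 = 11.8626
cells = 0.87·34.8333·11.8626

359.4960 billion cells


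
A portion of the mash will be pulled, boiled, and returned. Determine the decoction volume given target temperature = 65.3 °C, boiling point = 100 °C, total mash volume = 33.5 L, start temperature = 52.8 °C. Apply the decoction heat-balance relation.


V_dec = V_total·(T_target − T_start)/(T_boil − T_start)
V_dec = 33.5·(65.3 − 52.8)/(100 − 52.8)

8.8718 L
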